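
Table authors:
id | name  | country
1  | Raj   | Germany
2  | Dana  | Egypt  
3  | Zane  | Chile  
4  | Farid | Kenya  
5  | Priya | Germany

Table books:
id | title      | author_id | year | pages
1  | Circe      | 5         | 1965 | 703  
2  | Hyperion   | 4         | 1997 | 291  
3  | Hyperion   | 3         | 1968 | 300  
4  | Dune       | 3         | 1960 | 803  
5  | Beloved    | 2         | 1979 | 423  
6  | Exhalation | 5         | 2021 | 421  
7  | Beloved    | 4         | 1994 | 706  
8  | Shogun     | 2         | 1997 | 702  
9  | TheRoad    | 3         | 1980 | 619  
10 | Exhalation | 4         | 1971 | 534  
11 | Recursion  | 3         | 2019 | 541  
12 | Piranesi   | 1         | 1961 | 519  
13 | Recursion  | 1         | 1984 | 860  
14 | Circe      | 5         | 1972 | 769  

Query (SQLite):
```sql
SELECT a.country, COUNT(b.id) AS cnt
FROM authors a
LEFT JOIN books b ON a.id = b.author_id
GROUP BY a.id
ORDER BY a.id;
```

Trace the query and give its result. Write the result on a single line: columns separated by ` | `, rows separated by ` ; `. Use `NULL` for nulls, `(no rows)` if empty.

Germany | 2 ; Egypt | 2 ; Chile | 4 ; Kenya | 3 ; Germany | 3

LEFT JOIN keeps every authors row; unmatched ones get NULL for books columns.
Group by authors.id and compute COUNT(b.id). COUNT(col) of an all-NULL group is 0.
  1: ids {12, 13} → COUNT(b.id)=2
  2: ids {5, 8} → COUNT(b.id)=2
  3: ids {3, 4, 9, 11} → COUNT(b.id)=4
  4: ids {2, 7, 10} → COUNT(b.id)=3
  5: ids {1, 6, 14} → COUNT(b.id)=3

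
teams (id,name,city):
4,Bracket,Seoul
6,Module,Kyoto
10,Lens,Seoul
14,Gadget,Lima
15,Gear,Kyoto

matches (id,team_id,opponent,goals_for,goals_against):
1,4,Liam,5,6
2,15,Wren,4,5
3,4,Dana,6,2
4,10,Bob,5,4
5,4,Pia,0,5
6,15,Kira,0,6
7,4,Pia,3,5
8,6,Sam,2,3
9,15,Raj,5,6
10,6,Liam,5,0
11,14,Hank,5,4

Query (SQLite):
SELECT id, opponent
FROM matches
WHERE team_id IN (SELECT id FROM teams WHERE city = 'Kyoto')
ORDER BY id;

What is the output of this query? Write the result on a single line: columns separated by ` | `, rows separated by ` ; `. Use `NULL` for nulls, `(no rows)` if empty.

2 | Wren ; 6 | Kira ; 8 | Sam ; 9 | Raj ; 10 | Liam

Inner query: teams.id where city = 'Kyoto'.
Outer: keep matches rows whose team_id is in that set.
Inner query → {6, 15}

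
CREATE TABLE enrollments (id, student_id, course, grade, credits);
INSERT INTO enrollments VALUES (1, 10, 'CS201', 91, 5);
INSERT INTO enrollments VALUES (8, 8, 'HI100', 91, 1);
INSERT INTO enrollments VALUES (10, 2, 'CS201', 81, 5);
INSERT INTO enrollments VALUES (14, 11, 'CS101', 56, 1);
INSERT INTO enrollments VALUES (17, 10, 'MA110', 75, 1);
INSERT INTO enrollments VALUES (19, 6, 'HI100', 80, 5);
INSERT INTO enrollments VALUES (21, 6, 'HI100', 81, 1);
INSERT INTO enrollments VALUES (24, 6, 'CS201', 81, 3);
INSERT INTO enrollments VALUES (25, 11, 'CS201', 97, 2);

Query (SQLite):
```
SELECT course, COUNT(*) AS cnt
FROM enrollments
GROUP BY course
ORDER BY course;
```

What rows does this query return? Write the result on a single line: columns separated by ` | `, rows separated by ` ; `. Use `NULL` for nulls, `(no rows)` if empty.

CS101 | 1 ; CS201 | 4 ; HI100 | 3 ; MA110 | 1

Partition enrollments by course; compute COUNT(*) within each group.
  CS101: ids {14} → COUNT(*)=1
  CS201: ids {1, 10, 24, 25} → COUNT(*)=4
  HI100: ids {8, 19, 21} → COUNT(*)=3
  MA110: ids {17} → COUNT(*)=1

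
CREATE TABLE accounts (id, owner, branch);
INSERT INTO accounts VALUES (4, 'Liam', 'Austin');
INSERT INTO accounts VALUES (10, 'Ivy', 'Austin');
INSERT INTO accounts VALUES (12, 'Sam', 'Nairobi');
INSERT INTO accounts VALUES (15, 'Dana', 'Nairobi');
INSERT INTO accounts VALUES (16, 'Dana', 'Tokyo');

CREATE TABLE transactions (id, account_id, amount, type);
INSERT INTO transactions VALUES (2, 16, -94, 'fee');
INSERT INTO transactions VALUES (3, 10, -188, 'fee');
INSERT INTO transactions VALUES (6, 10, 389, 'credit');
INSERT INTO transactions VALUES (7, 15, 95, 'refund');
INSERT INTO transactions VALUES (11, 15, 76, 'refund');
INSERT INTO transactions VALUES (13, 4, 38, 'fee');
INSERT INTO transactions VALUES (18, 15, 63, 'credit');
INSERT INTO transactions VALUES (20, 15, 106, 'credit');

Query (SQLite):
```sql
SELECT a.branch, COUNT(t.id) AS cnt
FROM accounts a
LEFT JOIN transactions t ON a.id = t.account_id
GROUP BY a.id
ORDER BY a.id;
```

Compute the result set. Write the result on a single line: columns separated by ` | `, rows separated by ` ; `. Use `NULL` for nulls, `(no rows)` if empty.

Austin | 1 ; Austin | 2 ; Nairobi | 0 ; Nairobi | 4 ; Tokyo | 1

LEFT JOIN keeps every accounts row; unmatched ones get NULL for transactions columns.
Group by accounts.id and compute COUNT(t.id). COUNT(col) of an all-NULL group is 0.
  4: ids {13} → COUNT(t.id)=1
  10: ids {3, 6} → COUNT(t.id)=2
  12: ids {—} → COUNT(t.id)=0
  15: ids {7, 11, 18, 20} → COUNT(t.id)=4
  16: ids {2} → COUNT(t.id)=1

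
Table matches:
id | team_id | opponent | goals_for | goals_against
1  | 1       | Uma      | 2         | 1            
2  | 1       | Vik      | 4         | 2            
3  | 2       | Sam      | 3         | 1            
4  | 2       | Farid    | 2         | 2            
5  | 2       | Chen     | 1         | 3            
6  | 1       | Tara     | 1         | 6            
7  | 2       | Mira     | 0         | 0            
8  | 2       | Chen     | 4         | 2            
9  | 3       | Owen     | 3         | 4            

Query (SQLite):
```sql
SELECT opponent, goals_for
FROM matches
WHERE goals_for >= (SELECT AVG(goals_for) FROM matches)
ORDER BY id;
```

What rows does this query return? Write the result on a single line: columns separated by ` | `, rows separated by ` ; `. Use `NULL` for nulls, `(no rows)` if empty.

Vik | 4 ; Sam | 3 ; Chen | 4 ; Owen | 3

Scalar subquery: AVG(goals_for) over all matches rows = 2.222222 (≈; comparison uses full precision).
Keep rows where goals_for >= that value.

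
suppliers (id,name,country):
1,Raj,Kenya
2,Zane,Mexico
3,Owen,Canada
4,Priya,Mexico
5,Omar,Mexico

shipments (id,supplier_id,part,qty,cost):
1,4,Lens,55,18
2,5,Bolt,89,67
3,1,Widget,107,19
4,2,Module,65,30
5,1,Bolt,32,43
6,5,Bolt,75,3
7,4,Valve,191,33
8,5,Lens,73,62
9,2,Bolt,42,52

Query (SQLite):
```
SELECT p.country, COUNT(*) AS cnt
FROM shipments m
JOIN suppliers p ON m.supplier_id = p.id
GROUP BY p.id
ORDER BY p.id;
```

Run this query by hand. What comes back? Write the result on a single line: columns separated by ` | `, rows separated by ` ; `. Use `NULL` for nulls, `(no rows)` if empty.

Kenya | 2 ; Mexico | 2 ; Mexico | 2 ; Mexico | 3

Join each shipments row to its suppliers via supplier_id.
Group joined rows by suppliers.id; compute COUNT(*) per group.
  1: ids {3, 5} → COUNT(*)=2
  2: ids {4, 9} → COUNT(*)=2
  4: ids {1, 7} → COUNT(*)=2
  5: ids {2, 6, 8} → COUNT(*)=3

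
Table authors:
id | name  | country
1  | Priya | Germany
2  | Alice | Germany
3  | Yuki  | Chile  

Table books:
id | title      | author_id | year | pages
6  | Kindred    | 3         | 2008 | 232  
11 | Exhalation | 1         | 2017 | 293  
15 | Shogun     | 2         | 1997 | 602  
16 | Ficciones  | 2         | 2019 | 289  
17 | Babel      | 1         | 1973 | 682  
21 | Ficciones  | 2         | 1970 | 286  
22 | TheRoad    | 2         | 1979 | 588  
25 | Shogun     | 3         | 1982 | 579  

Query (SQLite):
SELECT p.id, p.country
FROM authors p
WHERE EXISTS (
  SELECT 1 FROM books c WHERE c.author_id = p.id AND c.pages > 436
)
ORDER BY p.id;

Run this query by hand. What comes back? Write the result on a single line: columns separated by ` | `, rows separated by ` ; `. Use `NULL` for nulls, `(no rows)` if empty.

1 | Germany ; 2 | Germany ; 3 | Chile

For each authors row, check whether any books with matching author_id has pages > 436.
Keep rows where that is true.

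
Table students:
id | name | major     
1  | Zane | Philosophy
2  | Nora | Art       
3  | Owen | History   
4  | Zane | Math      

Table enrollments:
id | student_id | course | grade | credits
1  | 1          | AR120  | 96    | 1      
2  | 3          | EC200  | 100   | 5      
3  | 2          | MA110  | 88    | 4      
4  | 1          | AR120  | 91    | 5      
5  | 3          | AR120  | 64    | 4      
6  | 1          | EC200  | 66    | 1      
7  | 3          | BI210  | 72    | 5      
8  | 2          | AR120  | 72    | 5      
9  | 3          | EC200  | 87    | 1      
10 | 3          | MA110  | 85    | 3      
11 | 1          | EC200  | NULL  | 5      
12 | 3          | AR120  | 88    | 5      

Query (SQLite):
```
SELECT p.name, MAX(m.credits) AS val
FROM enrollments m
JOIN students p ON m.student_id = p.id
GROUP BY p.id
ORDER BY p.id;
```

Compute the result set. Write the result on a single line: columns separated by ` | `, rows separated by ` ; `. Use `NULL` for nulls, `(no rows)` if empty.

Zane | 5 ; Nora | 5 ; Owen | 5

Join each enrollments row to its students via student_id.
Group joined rows by students.id; compute MAX(m.credits) per group.
  1: ids {1, 4, 6, 11} → MAX(m.credits)=5
  2: ids {3, 8} → MAX(m.credits)=5
  3: ids {2, 5, 7, 9, 10, 12} → MAX(m.credits)=5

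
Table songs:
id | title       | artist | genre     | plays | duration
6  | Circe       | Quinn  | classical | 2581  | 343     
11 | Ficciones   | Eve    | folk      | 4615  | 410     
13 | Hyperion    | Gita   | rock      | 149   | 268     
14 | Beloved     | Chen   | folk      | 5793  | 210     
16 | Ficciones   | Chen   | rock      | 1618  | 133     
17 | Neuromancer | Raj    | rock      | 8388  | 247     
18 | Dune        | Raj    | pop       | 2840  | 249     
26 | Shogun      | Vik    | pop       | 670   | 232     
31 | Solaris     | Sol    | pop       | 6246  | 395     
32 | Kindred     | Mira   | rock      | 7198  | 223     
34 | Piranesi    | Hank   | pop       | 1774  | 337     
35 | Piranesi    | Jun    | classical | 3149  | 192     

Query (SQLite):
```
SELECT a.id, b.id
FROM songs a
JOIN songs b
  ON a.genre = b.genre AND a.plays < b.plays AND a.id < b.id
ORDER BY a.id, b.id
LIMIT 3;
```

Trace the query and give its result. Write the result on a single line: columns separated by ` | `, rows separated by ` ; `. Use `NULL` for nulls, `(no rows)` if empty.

6 | 35 ; 11 | 14 ; 13 | 16

Pairs (a,b) with same genre, a.plays < b.plays, a.id < b.id.
genre groups: classical:{6,35} folk:{11,14} pop:{18,26,31,34} rock:{13,16,17,32}
Ordered by (a.id, b.id); first 3.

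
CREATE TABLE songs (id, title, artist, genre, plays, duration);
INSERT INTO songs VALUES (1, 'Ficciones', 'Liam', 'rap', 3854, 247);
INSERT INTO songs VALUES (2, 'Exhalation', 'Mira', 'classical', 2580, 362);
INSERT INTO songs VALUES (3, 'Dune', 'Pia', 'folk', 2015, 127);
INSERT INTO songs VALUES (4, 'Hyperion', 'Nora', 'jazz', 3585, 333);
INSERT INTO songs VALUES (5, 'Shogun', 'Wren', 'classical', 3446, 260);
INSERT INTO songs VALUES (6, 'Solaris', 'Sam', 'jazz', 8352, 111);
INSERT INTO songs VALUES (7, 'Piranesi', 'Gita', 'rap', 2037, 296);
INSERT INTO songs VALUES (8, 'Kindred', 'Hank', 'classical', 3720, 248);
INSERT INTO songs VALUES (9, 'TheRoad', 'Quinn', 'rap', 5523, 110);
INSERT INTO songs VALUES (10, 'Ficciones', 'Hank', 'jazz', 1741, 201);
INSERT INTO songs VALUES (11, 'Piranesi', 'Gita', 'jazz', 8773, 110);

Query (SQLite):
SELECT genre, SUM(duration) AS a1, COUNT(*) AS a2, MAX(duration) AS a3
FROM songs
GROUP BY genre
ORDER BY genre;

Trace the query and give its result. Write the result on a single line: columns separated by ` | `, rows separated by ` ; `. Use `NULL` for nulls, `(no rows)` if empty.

Group songs by genre.
Per group compute: SUM(duration), COUNT(*), MAX(duration).
  classical: ids {2, 5, 8} → SUM(duration)=870, COUNT(*)=3, MAX(duration)=362
  folk: ids {3} → SUM(duration)=127, COUNT(*)=1, MAX(duration)=127
  jazz: ids {4, 6, 10, 11} → SUM(duration)=755, COUNT(*)=4, MAX(duration)=333
  rap: ids {1, 7, 9} → SUM(duration)=653, COUNT(*)=3, MAX(duration)=296

classical | 870 | 3 | 362 ; folk | 127 | 1 | 127 ; jazz | 755 | 4 | 333 ; rap | 653 | 3 | 296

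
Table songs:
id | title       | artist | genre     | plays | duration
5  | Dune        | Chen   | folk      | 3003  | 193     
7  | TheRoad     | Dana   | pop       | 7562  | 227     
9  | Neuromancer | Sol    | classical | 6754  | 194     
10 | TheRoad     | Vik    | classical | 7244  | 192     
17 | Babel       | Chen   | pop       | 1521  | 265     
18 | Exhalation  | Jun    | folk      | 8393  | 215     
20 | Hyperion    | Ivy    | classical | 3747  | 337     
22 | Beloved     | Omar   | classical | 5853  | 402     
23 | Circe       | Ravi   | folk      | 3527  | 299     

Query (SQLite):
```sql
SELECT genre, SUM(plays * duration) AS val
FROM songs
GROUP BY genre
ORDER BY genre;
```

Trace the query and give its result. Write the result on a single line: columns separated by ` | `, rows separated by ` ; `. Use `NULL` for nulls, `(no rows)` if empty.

classical | 6316769 ; folk | 3438647 ; pop | 2119639

For each row compute plays * duration.
Group by genre; take SUM of the expression per group.
  classical: ids {9, 10, 20, 22} → SUM(plays * duration)=6316769
  folk: ids {5, 18, 23} → SUM(plays * duration)=3438647
  pop: ids {7, 17} → SUM(plays * duration)=2119639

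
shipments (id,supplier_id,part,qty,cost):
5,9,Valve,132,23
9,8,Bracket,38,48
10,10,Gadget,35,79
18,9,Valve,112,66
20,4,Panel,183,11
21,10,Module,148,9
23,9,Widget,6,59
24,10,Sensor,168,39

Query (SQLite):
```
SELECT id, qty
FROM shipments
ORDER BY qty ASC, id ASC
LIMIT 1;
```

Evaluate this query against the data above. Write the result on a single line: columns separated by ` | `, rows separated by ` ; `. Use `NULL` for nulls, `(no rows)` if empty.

23 | 6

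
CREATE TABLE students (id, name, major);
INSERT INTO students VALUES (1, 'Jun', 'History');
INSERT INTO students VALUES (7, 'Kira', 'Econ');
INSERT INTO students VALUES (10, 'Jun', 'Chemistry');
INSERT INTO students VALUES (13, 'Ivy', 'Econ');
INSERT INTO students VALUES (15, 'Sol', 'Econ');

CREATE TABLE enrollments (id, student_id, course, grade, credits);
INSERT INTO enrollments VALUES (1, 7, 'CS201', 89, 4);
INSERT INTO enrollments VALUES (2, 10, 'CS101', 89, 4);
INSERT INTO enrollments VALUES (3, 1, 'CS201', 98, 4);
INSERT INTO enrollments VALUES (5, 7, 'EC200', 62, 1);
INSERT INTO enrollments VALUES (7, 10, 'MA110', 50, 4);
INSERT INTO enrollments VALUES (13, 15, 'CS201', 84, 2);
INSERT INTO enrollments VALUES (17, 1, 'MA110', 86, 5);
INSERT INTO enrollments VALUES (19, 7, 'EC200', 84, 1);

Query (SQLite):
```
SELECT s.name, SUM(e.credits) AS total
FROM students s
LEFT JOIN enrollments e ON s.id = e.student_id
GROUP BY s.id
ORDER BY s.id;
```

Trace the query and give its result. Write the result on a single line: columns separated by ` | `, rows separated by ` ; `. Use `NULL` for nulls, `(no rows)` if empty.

Jun | 9 ; Kira | 6 ; Jun | 8 ; Ivy | NULL ; Sol | 2

LEFT JOIN keeps every students row; unmatched ones get NULL for enrollments columns.
Group by students.id and compute SUM(e.credits). SUM over an all-NULL group is NULL.
  1: ids {3, 17} → SUM(e.credits)=9
  7: ids {1, 5, 19} → SUM(e.credits)=6
  10: ids {2, 7} → SUM(e.credits)=8
  13: ids {—} → SUM(e.credits)=NULL
  15: ids {13} → SUM(e.credits)=2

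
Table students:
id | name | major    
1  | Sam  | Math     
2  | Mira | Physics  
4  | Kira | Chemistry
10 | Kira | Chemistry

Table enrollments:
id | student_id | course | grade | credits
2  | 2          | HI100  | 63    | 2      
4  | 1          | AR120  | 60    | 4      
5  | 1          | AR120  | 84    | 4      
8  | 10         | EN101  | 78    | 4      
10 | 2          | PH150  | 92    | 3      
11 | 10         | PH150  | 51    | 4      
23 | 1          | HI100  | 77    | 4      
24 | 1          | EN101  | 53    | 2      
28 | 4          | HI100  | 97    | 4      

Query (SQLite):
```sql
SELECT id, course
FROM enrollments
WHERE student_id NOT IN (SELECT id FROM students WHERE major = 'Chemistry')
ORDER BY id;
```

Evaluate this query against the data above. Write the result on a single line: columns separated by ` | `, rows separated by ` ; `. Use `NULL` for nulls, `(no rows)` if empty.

Inner query: students.id where major = 'Chemistry'.
Outer: keep enrollments rows whose student_id is not in that set.
Inner query → {4, 10}

2 | HI100 ; 4 | AR120 ; 5 | AR120 ; 10 | PH150 ; 23 | HI100 ; 24 | EN101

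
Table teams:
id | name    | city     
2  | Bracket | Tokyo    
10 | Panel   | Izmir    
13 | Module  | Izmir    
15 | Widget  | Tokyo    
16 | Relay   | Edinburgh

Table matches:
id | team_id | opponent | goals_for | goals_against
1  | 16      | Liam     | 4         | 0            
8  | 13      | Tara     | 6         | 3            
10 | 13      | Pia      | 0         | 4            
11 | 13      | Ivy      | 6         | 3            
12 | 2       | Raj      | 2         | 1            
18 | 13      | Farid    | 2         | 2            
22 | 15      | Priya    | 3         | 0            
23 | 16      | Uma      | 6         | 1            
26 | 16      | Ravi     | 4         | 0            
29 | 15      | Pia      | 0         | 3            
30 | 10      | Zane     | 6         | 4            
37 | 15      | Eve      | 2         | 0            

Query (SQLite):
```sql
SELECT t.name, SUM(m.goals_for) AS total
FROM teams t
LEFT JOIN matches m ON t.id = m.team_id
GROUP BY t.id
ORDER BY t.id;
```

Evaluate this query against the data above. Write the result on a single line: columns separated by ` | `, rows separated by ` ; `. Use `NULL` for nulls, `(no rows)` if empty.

Bracket | 2 ; Panel | 6 ; Module | 14 ; Widget | 5 ; Relay | 14

LEFT JOIN keeps every teams row; unmatched ones get NULL for matches columns.
Group by teams.id and compute SUM(m.goals_for). SUM over an all-NULL group is NULL.
  2: ids {12} → SUM(m.goals_for)=2
  10: ids {30} → SUM(m.goals_for)=6
  13: ids {8, 10, 11, 18} → SUM(m.goals_for)=14
  15: ids {22, 29, 37} → SUM(m.goals_for)=5
  16: ids {1, 23, 26} → SUM(m.goals_for)=14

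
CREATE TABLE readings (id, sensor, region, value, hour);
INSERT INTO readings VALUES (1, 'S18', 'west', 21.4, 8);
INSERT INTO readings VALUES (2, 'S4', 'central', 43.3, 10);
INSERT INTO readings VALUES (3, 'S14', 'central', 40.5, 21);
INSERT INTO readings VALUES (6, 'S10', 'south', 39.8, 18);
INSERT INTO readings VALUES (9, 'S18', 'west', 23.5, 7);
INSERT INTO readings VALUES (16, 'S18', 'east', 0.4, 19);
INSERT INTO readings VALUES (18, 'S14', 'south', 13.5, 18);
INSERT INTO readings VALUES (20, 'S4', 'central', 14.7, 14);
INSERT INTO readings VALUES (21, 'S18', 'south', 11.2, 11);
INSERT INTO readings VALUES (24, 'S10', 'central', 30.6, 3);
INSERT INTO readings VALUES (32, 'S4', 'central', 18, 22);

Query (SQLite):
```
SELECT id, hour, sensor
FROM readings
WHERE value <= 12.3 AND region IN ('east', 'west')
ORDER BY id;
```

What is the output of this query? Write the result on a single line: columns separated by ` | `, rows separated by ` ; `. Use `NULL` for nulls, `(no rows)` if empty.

value <= 12.3: ids {16, 21}
region IN ('east', 'west'): ids {1, 9, 16}
Combine with AND.

16 | 19 | S18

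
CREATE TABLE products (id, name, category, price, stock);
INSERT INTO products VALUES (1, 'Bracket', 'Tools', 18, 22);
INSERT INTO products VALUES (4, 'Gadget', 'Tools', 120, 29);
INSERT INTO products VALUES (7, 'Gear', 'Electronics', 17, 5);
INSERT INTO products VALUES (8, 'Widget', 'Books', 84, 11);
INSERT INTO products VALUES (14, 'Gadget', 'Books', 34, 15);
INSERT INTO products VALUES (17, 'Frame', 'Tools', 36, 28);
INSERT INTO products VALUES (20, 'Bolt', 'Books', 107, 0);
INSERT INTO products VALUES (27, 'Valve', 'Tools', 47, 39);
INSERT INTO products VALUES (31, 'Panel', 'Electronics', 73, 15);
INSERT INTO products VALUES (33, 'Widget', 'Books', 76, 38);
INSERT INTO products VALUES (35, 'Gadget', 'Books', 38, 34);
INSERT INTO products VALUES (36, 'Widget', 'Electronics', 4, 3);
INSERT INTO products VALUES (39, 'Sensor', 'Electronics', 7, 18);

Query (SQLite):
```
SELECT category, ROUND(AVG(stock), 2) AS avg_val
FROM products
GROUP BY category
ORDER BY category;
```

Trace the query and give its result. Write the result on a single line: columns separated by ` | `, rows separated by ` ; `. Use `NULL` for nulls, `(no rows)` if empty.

Books | 19.6 ; Electronics | 10.25 ; Tools | 29.5

Partition products by category; compute ROUND(AVG(stock), 2) within each group.
  Books: ids {8, 14, 20, 33, 35} → ROUND(AVG(stock), 2)=19.6
  Electronics: ids {7, 31, 36, 39} → ROUND(AVG(stock), 2)=10.25
  Tools: ids {1, 4, 17, 27} → ROUND(AVG(stock), 2)=29.5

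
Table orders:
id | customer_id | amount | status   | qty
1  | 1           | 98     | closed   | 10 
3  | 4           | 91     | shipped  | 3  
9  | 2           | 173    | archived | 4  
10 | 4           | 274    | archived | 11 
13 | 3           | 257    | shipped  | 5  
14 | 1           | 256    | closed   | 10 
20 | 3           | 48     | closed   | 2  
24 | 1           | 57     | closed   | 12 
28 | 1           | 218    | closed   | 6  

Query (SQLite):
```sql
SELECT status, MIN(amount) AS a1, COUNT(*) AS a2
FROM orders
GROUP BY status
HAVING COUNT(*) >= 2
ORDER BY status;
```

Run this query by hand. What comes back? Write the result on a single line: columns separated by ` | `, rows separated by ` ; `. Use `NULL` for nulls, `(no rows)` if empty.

Group orders by status.
Per group compute: MIN(amount), COUNT(*).
HAVING: drop groups with fewer than 2 rows.
  archived: ids {9, 10} → MIN(amount)=173, COUNT(*)=2
  closed: ids {1, 14, 20, 24, 28} → MIN(amount)=48, COUNT(*)=5
  shipped: ids {3, 13} → MIN(amount)=91, COUNT(*)=2

archived | 173 | 2 ; closed | 48 | 5 ; shipped | 91 | 2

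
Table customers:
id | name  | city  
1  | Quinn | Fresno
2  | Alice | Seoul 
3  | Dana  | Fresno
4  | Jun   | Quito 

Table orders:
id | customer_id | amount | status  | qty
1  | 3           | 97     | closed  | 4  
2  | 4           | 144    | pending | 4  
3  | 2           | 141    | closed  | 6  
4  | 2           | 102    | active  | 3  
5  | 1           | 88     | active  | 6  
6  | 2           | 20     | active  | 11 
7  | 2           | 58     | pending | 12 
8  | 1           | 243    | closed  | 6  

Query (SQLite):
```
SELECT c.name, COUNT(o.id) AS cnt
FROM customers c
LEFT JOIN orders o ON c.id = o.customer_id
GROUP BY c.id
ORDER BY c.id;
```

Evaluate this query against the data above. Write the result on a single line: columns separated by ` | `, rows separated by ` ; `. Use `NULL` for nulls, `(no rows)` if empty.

LEFT JOIN keeps every customers row; unmatched ones get NULL for orders columns.
Group by customers.id and compute COUNT(o.id). COUNT(col) of an all-NULL group is 0.
  1: ids {5, 8} → COUNT(o.id)=2
  2: ids {3, 4, 6, 7} → COUNT(o.id)=4
  3: ids {1} → COUNT(o.id)=1
  4: ids {2} → COUNT(o.id)=1

Quinn | 2 ; Alice | 4 ; Dana | 1 ; Jun | 1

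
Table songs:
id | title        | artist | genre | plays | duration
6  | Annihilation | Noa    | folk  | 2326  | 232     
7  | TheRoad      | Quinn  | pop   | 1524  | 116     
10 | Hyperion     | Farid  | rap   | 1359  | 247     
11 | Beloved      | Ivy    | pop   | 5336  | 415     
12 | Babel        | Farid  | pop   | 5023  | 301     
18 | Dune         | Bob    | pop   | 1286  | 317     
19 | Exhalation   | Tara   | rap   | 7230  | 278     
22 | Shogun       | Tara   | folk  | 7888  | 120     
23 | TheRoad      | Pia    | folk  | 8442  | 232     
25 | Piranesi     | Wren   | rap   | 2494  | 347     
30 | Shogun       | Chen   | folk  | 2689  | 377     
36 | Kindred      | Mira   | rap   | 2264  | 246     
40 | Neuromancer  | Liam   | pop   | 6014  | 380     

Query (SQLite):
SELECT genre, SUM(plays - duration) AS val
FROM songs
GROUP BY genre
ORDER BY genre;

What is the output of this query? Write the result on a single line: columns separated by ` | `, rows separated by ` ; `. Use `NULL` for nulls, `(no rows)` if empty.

folk | 20384 ; pop | 17654 ; rap | 12229

For each row compute plays - duration.
Group by genre; take SUM of the expression per group.
  folk: ids {6, 22, 23, 30} → SUM(plays - duration)=20384
  pop: ids {7, 11, 12, 18, 40} → SUM(plays - duration)=17654
  rap: ids {10, 19, 25, 36} → SUM(plays - duration)=12229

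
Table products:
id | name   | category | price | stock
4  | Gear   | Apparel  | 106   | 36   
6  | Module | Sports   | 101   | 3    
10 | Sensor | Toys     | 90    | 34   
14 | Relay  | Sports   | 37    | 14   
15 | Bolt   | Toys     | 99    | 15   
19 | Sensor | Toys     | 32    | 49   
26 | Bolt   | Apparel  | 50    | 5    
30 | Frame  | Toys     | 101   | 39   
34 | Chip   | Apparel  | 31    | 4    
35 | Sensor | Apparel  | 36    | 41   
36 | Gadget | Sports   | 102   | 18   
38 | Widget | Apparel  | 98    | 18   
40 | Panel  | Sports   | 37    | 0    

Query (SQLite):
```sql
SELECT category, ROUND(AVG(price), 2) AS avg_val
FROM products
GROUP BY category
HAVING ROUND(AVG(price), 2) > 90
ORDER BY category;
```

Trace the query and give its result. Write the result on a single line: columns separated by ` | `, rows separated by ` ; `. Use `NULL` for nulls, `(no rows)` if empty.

(no rows)

Partition products by category; compute ROUND(AVG(price), 2) within each group.
HAVING: keep groups where ROUND(AVG(price), 2) > 90.
  Apparel: ids {4, 26, 34, 35, 38} → ROUND(AVG(price), 2)=64.2
  Sports: ids {6, 14, 36, 40} → ROUND(AVG(price), 2)=69.25
  Toys: ids {10, 15, 19, 30} → ROUND(AVG(price), 2)=80.5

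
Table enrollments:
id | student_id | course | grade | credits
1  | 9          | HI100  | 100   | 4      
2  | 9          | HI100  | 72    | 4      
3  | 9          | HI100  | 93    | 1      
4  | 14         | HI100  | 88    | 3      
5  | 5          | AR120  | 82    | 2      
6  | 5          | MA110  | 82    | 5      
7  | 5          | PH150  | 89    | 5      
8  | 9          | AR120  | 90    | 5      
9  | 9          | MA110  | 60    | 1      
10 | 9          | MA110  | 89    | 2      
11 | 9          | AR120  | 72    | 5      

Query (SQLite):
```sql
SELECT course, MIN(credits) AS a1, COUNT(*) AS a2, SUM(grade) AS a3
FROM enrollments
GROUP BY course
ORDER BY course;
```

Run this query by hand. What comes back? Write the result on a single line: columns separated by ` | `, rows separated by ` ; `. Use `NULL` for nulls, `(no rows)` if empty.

Group enrollments by course.
Per group compute: MIN(credits), COUNT(*), SUM(grade).
  AR120: ids {5, 8, 11} → MIN(credits)=2, COUNT(*)=3, SUM(grade)=244
  HI100: ids {1, 2, 3, 4} → MIN(credits)=1, COUNT(*)=4, SUM(grade)=353
  MA110: ids {6, 9, 10} → MIN(credits)=1, COUNT(*)=3, SUM(grade)=231
  PH150: ids {7} → MIN(credits)=5, COUNT(*)=1, SUM(grade)=89

AR120 | 2 | 3 | 244 ; HI100 | 1 | 4 | 353 ; MA110 | 1 | 3 | 231 ; PH150 | 5 | 1 | 89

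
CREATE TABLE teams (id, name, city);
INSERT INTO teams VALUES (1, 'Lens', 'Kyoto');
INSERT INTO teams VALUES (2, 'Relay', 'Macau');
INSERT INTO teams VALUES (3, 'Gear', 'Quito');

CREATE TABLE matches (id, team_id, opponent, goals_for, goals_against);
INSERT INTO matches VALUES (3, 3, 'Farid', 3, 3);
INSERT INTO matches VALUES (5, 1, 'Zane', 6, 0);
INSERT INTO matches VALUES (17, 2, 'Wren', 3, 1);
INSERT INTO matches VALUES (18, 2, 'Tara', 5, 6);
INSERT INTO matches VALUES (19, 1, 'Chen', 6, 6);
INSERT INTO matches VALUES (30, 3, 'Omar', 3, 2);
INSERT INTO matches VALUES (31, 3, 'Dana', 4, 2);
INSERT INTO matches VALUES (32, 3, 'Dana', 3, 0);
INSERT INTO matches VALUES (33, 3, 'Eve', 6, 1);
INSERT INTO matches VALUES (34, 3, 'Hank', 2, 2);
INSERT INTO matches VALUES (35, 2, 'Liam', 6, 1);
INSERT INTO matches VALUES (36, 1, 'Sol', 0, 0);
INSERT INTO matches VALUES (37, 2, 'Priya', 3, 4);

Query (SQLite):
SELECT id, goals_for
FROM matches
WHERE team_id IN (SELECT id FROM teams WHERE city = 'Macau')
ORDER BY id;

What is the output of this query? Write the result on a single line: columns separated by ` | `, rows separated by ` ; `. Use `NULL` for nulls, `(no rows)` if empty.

17 | 3 ; 18 | 5 ; 35 | 6 ; 37 | 3

Inner query: teams.id where city = 'Macau'.
Outer: keep matches rows whose team_id is in that set.
Inner query → {2}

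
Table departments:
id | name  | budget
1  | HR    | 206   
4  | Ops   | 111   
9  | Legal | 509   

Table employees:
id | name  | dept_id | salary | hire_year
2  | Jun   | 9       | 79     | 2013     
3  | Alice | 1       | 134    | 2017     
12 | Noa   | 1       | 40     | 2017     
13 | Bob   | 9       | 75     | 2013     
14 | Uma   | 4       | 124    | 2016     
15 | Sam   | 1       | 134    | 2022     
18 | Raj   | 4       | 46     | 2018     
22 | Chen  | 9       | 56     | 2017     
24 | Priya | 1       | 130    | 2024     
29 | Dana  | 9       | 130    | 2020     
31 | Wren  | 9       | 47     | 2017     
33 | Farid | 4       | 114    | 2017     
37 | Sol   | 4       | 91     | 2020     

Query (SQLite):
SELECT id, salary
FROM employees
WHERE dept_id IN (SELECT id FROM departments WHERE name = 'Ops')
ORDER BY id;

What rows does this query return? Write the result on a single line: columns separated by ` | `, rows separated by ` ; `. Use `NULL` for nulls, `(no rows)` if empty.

Inner query: departments.id where name = 'Ops'.
Outer: keep employees rows whose dept_id is in that set.
Inner query → {4}

14 | 124 ; 18 | 46 ; 33 | 114 ; 37 | 91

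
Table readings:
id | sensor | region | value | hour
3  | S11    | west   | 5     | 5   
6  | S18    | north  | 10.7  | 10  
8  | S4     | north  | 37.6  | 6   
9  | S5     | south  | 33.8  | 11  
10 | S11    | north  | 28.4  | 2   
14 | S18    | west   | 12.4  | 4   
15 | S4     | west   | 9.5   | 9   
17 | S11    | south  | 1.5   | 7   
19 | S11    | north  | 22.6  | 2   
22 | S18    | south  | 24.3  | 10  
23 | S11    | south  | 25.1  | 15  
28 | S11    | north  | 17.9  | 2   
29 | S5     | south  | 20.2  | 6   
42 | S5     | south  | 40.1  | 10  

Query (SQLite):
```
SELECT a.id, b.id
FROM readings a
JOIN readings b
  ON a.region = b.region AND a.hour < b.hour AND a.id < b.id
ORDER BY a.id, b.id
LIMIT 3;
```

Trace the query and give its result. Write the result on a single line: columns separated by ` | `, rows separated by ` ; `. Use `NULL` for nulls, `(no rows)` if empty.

3 | 15 ; 9 | 23 ; 14 | 15

Pairs (a,b) with same region, a.hour < b.hour, a.id < b.id.
region groups: north:{6,8,10,19,28} south:{9,17,22,23,29,42} west:{3,14,15}
Ordered by (a.id, b.id); first 3.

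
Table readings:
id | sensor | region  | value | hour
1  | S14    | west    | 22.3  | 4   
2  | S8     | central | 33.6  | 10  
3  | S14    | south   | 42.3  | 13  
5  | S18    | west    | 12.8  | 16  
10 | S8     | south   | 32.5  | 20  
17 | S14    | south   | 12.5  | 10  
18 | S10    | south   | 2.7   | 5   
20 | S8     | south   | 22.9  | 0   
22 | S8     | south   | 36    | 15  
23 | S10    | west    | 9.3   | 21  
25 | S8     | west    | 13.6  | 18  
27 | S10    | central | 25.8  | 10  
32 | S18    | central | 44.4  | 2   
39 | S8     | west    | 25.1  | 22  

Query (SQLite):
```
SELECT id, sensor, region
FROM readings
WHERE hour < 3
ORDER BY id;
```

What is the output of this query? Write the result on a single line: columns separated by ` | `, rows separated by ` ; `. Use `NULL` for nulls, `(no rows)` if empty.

hour < 3: ids {20, 32}

20 | S8 | south ; 32 | S18 | central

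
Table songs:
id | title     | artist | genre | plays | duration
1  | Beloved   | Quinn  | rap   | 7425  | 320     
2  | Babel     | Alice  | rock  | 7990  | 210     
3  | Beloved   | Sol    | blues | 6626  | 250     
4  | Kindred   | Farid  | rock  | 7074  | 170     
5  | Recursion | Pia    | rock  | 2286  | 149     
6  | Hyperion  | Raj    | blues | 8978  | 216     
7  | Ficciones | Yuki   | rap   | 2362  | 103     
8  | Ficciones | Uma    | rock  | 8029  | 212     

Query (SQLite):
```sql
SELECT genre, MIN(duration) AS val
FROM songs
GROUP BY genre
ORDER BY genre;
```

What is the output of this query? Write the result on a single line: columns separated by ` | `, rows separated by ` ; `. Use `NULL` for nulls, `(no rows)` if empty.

blues | 216 ; rap | 103 ; rock | 149

Partition songs by genre; compute MIN(duration) within each group.
  blues: ids {3, 6} → MIN(duration)=216
  rap: ids {1, 7} → MIN(duration)=103
  rock: ids {2, 4, 5, 8} → MIN(duration)=149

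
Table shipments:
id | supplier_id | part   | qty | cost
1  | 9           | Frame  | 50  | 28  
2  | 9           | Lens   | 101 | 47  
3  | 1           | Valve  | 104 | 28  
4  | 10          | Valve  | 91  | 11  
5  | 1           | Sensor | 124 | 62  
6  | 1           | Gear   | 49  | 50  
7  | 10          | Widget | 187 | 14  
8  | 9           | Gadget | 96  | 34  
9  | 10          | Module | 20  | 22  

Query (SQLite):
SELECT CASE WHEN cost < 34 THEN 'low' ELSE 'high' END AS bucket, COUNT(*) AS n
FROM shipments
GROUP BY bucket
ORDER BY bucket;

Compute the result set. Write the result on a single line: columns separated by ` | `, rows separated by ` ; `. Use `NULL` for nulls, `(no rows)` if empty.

Bucket rows by cost < 34 → 'low' else 'high'; count each bucket.

high | 4 ; low | 5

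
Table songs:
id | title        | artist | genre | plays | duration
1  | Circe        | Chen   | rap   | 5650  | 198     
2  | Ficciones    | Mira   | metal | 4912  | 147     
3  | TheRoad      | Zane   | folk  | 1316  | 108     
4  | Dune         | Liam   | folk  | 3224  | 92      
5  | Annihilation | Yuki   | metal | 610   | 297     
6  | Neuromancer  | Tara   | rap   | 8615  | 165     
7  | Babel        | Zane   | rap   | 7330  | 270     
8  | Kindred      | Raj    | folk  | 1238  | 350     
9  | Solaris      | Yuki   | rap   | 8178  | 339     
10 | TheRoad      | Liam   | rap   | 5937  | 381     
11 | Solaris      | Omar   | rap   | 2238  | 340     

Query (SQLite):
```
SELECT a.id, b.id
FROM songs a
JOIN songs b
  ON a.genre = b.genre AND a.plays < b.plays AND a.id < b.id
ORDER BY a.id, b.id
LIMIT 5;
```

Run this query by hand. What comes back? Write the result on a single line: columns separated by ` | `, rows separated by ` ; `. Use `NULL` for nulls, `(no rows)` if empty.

1 | 6 ; 1 | 7 ; 1 | 9 ; 1 | 10 ; 3 | 4

Pairs (a,b) with same genre, a.plays < b.plays, a.id < b.id.
genre groups: folk:{3,4,8} metal:{2,5} rap:{1,6,7,9,10,11}
Ordered by (a.id, b.id); first 5.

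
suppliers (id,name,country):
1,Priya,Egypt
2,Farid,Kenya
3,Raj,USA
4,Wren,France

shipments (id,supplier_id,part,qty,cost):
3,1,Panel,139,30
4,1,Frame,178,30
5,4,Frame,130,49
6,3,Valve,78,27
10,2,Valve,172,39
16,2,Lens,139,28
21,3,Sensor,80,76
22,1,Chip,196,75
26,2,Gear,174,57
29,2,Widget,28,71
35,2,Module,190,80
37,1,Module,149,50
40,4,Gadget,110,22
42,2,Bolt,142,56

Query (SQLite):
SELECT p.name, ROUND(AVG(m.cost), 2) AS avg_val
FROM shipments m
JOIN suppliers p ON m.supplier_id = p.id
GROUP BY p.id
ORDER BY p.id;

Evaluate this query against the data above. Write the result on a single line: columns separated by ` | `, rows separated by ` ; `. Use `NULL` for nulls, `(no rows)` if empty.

Priya | 46.25 ; Farid | 55.17 ; Raj | 51.5 ; Wren | 35.5

Join each shipments row to its suppliers via supplier_id.
Group joined rows by suppliers.id; compute ROUND(AVG(m.cost), 2) per group.
  1: ids {3, 4, 22, 37} → ROUND(AVG(m.cost), 2)=46.25
  2: ids {10, 16, 26, 29, 35, 42} → ROUND(AVG(m.cost), 2)=55.17
  3: ids {6, 21} → ROUND(AVG(m.cost), 2)=51.5
  4: ids {5, 40} → ROUND(AVG(m.cost), 2)=35.5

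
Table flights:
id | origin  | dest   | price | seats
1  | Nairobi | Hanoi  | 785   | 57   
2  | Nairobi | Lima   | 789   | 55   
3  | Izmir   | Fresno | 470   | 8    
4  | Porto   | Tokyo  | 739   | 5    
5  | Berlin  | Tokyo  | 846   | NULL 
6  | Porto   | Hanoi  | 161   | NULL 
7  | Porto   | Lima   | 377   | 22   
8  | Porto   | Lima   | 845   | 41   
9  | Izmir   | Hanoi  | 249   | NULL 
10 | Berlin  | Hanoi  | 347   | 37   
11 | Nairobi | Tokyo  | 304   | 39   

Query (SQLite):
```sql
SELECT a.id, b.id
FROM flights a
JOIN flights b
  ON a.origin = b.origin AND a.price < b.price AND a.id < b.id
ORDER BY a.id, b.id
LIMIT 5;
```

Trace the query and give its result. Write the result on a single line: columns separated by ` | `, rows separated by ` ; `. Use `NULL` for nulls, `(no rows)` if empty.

1 | 2 ; 4 | 8 ; 6 | 7 ; 6 | 8 ; 7 | 8

Pairs (a,b) with same origin, a.price < b.price, a.id < b.id.
origin groups: Berlin:{5,10} Izmir:{3,9} Nairobi:{1,2,11} Porto:{4,6,7,8}
Ordered by (a.id, b.id); first 5.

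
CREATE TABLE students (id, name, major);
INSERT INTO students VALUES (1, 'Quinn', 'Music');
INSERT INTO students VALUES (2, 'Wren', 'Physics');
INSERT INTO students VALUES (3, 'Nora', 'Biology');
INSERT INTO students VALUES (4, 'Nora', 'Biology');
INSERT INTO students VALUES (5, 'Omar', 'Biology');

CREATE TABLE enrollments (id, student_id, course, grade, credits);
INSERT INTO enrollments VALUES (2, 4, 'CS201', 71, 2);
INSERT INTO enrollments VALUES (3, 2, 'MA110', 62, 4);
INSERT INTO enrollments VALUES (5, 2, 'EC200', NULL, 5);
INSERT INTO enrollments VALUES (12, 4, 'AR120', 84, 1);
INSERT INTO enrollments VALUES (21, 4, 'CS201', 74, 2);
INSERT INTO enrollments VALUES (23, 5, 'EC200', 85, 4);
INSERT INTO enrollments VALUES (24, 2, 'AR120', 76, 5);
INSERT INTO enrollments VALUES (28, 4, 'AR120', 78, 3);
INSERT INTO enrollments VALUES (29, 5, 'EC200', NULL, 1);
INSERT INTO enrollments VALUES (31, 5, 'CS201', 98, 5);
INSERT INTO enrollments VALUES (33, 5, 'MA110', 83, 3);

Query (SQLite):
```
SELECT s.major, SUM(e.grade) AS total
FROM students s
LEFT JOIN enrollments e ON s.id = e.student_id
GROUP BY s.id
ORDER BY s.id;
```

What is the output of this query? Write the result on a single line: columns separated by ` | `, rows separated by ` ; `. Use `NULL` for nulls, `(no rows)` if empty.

LEFT JOIN keeps every students row; unmatched ones get NULL for enrollments columns.
Group by students.id and compute SUM(e.grade). SUM over an all-NULL group is NULL.
  1: ids {—} → SUM(e.grade)=NULL
  2: ids {3, 5, 24} → SUM(e.grade)=138
  3: ids {—} → SUM(e.grade)=NULL
  4: ids {2, 12, 21, 28} → SUM(e.grade)=307
  5: ids {23, 29, 31, 33} → SUM(e.grade)=266

Music | NULL ; Physics | 138 ; Biology | NULL ; Biology | 307 ; Biology | 266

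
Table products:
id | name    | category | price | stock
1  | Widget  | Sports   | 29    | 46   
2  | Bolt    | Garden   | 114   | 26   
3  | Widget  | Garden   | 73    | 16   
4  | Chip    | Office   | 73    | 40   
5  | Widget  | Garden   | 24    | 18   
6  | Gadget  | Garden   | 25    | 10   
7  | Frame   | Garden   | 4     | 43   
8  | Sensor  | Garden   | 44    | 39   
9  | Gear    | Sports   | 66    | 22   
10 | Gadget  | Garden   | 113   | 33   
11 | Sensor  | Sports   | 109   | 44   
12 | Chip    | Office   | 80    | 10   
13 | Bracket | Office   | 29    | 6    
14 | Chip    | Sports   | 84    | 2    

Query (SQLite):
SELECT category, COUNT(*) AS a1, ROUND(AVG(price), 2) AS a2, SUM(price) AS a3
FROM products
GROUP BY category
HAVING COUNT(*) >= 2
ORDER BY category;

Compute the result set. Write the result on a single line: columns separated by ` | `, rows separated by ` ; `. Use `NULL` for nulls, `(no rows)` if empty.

Group products by category.
Per group compute: COUNT(*), ROUND(AVG(price), 2), SUM(price).
HAVING: drop groups with fewer than 2 rows.
  Garden: ids {2, 3, 5, 6, 7, 8, 10} → COUNT(*)=7, ROUND(AVG(price), 2)=56.71, SUM(price)=397
  Office: ids {4, 12, 13} → COUNT(*)=3, ROUND(AVG(price), 2)=60.67, SUM(price)=182
  Sports: ids {1, 9, 11, 14} → COUNT(*)=4, ROUND(AVG(price), 2)=72, SUM(price)=288

Garden | 7 | 56.71 | 397 ; Office | 3 | 60.67 | 182 ; Sports | 4 | 72 | 288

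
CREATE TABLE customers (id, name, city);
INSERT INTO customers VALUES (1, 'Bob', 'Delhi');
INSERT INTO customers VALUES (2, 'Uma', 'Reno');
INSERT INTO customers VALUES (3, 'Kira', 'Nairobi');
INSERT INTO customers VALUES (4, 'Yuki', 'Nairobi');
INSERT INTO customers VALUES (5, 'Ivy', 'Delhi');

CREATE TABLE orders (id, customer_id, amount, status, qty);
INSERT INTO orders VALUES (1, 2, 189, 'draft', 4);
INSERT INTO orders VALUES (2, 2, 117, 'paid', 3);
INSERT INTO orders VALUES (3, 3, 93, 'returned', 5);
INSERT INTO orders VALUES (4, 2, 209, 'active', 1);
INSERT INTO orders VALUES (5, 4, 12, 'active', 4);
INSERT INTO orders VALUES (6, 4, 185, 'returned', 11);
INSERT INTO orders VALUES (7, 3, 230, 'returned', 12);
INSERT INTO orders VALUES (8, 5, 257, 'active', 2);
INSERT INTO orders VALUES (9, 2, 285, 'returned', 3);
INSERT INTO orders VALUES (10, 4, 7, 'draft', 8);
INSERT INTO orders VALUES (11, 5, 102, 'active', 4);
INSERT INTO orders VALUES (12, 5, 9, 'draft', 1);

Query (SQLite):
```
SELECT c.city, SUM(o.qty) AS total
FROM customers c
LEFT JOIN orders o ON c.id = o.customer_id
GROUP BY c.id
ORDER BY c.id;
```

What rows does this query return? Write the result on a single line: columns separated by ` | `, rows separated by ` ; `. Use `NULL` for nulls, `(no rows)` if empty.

LEFT JOIN keeps every customers row; unmatched ones get NULL for orders columns.
Group by customers.id and compute SUM(o.qty). SUM over an all-NULL group is NULL.
  1: ids {—} → SUM(o.qty)=NULL
  2: ids {1, 2, 4, 9} → SUM(o.qty)=11
  3: ids {3, 7} → SUM(o.qty)=17
  4: ids {5, 6, 10} → SUM(o.qty)=23
  5: ids {8, 11, 12} → SUM(o.qty)=7

Delhi | NULL ; Reno | 11 ; Nairobi | 17 ; Nairobi | 23 ; Delhi | 7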